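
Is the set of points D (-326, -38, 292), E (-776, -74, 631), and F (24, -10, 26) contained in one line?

DE = (-450, -36, 339), DF = (350, 28, -266).
Comparing components 2 and 3: (-36)(-266) − (339)(28) = 84 ≠ 0, so DE and DF are not parallel and the points are not collinear.

No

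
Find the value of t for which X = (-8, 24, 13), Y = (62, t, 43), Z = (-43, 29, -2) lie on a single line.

Collinearity requires XY × XZ = 0; each component is linear in t.
The x-component gives (-15)t + (210) = 0, so t = 14.
The remaining components then also vanish.

14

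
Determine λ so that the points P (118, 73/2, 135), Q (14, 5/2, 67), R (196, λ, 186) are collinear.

Collinearity requires PQ × PR = 0; each component is linear in λ.
The x-component gives (68)λ + (-4216) = 0, so λ = 62.
The remaining components then also vanish.

62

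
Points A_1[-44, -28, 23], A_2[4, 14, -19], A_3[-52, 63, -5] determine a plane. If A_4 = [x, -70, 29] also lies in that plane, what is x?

-28

The plane through A_1, A_2, A_3 has equation 2646x + 1680y + 4704z = -55272.
Substituting A_4: (2646)x + (18816) = -55272, so x = -28.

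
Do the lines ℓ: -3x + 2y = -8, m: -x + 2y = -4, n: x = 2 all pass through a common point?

Yes

Lines aᵢx + bᵢy = cᵢ with pairwise distinct directions are concurrent exactly when det[aᵢ bᵢ cᵢ] = 0.
Here the determinant is 0.
It vanishes, so the lines are concurrent at (2, -1).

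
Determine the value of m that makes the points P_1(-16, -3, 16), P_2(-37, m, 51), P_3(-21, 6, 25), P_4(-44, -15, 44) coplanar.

The points are coplanar iff P_1P_2 · (P_1P_3 × P_1P_4) = 0.
Expanding, this is linear in m: (-112)m + (3024) = 0.
So m = 27.

27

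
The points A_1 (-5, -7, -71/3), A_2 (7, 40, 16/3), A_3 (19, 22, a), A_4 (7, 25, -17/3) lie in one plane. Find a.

Normal to plane A_1A_2A_4: n = (-82, 132, -180); plane equation n·P = 3746.
Requiring n·A_3 = 3746: (-180)a + (1346) = 3746.
So a = -40/3.

-40/3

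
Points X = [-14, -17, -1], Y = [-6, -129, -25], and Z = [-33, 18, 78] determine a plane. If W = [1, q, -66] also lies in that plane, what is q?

-17

A normal to the plane is n = XY × XZ = (-8008, -176, -1848).
W lies in the plane iff n · XW = 0.
This gives (-176)q + (-2992) = 0, so q = -17.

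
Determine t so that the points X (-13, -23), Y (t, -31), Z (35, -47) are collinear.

3

Collinearity: (Y − X) must be parallel to (Z − X) = (48, -24).
Cross-multiplying the components: (t − (-13))·(-24) = (-8)·(48).
Solving gives t = 3.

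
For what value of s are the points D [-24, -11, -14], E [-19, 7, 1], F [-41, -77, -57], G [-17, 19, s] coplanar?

Coplanarity ⇔ det[DE; DF; DG] = 0.
Expanding, this is linear in s: (-24)s + (-24) = 0.
So s = -1.

-1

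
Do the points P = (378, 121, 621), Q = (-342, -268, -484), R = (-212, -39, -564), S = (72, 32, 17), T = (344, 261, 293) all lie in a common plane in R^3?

No

The plane through P, Q, R has normal n = PQ × PR = (284165, -201250, -114310) and equation n·X = 12076610.
Checking the remaining points: n·S = 12076610, n·T = 11733680.
Since n·T = 11733680 ≠ 12076610, T is off the plane and the points are not all coplanar.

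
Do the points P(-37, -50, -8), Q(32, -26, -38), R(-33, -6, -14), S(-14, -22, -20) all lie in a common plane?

A normal to the plane through P, Q, R is n = PQ × PR = (1176, 294, 2940).
The plane has equation n·X = -81732. For S: n·S = -81732.
Equal, so S lies in the plane and all four are coplanar.

Yes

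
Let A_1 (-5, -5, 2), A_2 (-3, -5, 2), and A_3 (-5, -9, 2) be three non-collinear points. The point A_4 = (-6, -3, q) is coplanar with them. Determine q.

The plane through A_1, A_2, A_3 has equation −8z = -16.
Substituting A_4: (-8)q + (0) = -16, so q = 2.

2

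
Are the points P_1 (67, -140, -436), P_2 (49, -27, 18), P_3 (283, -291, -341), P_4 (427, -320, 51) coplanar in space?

The four points are coplanar iff the 3×3 determinant with rows P_1P_2, P_1P_3, P_1P_4 is zero.
Rows: (-18, 113, 454), (216, -151, 95), (360, -180, 487).
Expanding along the first row: (-18)(-56437) − (113)(70992) + (454)(15480) = 21690.
Nonzero ⇒ not coplanar.

No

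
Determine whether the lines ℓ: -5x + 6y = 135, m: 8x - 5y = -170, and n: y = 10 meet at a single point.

Lines aᵢx + bᵢy = cᵢ with pairwise distinct directions are concurrent exactly when det[aᵢ bᵢ cᵢ] = 0.
Here the determinant is 0.
It vanishes, so the lines are concurrent at (-15, 10).

Yes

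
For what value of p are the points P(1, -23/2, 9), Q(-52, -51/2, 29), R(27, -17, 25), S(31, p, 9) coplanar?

Coplanarity ⇔ det[PQ; PR; PS] = 0.
Expanding, this is linear in p: (1368)p + (12312) = 0.
So p = -9.

-9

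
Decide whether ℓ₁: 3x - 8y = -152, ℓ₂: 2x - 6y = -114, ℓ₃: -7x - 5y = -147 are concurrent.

No

Intersecting ℓ₁ and ℓ₂: solving the 2×2 system gives (x, y) = (0, 19).
Substitute into ℓ₃: (-7)(0) + (-5)(19) = -95.
But ℓ₃ requires -147 ≠ -95, so the three lines have no common point.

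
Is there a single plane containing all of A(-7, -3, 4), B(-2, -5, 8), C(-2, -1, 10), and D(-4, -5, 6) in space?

Yes

A normal to the plane through A, B, C is n = AB × AC = (-20, -10, 20).
The plane has equation n·P = 250. For D: n·D = 250.
Equal, so D lies in the plane and all four are coplanar.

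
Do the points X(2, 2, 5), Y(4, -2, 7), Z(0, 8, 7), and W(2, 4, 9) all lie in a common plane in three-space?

Yes

A normal to the plane through X, Y, Z is n = XY × XZ = (-20, -8, 4).
The plane has equation n·P = -36. For W: n·W = -36.
Equal, so W lies in the plane and all four are coplanar.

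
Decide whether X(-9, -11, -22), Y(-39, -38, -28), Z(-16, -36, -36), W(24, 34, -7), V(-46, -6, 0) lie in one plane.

The plane through X, Y, Z has normal n = XY × XZ = (228, -378, 561) and equation n·P = -10236.
Checking the remaining points: n·W = -11307, n·V = -8220.
Since n·W = -11307 ≠ -10236, W is off the plane and the points are not all coplanar.

No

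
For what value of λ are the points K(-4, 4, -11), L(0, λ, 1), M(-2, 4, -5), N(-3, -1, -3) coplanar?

Normal to plane KMN: n = (30, -10, -10); plane equation n·P = -50.
Requiring n·L = -50: (-10)λ + (-10) = -50.
So λ = 4.

4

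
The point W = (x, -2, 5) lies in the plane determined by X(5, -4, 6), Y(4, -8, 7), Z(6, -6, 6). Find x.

7

Coplanarity requires XY · (XZ × XW) = 0.
XY = (-1, -4, 1), XZ = (1, -2, 0); the triple product is linear in x with coefficient 2 and constant term -14.
Setting it to zero: x = 7.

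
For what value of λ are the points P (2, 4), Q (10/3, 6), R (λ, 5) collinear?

The three points are collinear iff det[PQ; PR] = 0.
This determinant is linear in λ: (-2)λ + (16/3) = 0, so λ = 8/3.

8/3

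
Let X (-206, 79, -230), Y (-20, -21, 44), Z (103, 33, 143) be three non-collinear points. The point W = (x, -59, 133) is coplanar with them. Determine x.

The plane through X, Y, Z has equation −24696x + 15288y + 22344z = 1156008.
Substituting W: (-24696)x + (2069760) = 1156008, so x = 37.

37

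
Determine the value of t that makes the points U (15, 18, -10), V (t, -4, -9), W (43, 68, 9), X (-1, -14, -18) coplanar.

7

Normal to plane UWX: n = (208, -80, -96); plane equation n·P = 2640.
Requiring n·V = 2640: (208)t + (1184) = 2640.
So t = 7.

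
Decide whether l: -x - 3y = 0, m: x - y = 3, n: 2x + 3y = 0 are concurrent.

Intersecting l and m: solving the 2×2 system gives (x, y) = (9/4, -3/4).
Substitute into n: (2)(9/4) + (3)(-3/4) = 9/4.
But n requires 0 ≠ 9/4, so the three lines have no common point.

No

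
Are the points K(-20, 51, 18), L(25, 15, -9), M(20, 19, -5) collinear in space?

No

KL = (45, -36, -27), KM = (40, -32, -23).
KL × KM = (-36, -45, 0).
The cross product is nonzero, so the points do not lie on one line.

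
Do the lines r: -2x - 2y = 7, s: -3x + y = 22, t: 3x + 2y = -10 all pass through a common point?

No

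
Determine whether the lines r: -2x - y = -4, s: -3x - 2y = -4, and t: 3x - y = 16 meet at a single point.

Yes

Lines aᵢx + bᵢy = cᵢ with pairwise distinct directions are concurrent exactly when det[aᵢ bᵢ cᵢ] = 0.
Here the determinant is 0.
It vanishes, so the lines are concurrent at (4, -4).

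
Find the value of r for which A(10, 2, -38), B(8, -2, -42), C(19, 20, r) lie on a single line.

Collinearity requires AB × AC = 0; each component is linear in r.
The x-component gives (-4)r + (-80) = 0, so r = -20.
The remaining components then also vanish.

-20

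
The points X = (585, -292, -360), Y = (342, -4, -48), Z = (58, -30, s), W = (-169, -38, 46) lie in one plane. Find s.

-2

Normal to plane XYW: n = (37680, -136590, 155430); plane equation n·P = 5972280.
Requiring n·Z = 5972280: (155430)s + (6283140) = 5972280.
So s = -2.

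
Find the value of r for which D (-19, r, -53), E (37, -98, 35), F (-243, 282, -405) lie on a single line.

-22

Collinearity requires DE × DF = 0; each component is linear in r.
The x-component gives (440)r + (9680) = 0, so r = -22.
The remaining components then also vanish.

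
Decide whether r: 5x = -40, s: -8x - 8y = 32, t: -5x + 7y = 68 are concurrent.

Yes

Intersecting r and s: solving the 2×2 system gives (x, y) = (-8, 4).
Substitute into t: (-5)(-8) + (7)(4) = 68.
This equals 68, so (-8, 4) lies on all three lines and they are concurrent.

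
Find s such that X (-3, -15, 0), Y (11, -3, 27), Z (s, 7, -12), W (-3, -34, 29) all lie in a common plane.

11/3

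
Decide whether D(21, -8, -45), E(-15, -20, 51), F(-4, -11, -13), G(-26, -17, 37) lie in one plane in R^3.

Yes

A normal to the plane through D, E, F is n = DE × DF = (-96, -1248, -192).
The plane has equation n·P = 16608. For G: n·G = 16608.
Equal, so G lies in the plane and all four are coplanar.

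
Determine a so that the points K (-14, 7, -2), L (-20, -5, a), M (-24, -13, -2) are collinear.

-2

Direction KM = (-10, -20, 0). From the x-coordinate of L, the parameter along the line is τ = (-20 − (-14))/(-10) = 3/5.
Then a = (-2) + 3/5·(0) = -2.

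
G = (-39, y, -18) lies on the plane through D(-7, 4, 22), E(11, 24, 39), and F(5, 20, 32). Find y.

-12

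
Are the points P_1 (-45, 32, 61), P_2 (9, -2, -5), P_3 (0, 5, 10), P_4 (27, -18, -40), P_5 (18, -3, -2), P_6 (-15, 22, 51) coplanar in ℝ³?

The plane through P_1, P_2, P_3 has normal n = P_1P_2 × P_1P_3 = (-48, -216, 72) and equation n·P = -360.
Checking the remaining points: n·P_4 = -288, n·P_5 = -360, n·P_6 = -360.
Since n·P_4 = -288 ≠ -360, P_4 is off the plane and the points are not all coplanar.

No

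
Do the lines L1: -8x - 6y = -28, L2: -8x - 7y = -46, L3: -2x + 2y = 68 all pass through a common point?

No

Lines aᵢx + bᵢy = cᵢ with pairwise distinct directions are concurrent exactly when det[aᵢ bᵢ cᵢ] = 0.
Here the determinant is 96.
Nonzero, so no common point exists.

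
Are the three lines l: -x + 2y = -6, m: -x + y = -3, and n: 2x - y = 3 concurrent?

Lines aᵢx + bᵢy = cᵢ with pairwise distinct directions are concurrent exactly when det[aᵢ bᵢ cᵢ] = 0.
Here the determinant is 0.
It vanishes, so the lines are concurrent at (0, -3).

Yes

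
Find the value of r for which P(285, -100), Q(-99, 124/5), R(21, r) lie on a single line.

-71/5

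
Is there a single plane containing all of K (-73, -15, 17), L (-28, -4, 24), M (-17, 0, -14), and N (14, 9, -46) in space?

No

A normal to the plane through K, L, M is n = KL × KM = (-446, 1787, 59).
The plane has equation n·P = 6756. For N: n·N = 7125.
7125 ≠ 6756, so N is off the plane.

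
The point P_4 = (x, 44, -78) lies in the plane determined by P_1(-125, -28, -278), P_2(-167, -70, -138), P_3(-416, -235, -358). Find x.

-5

The plane through P_1, P_2, P_3 has equation 32340x − 44100y − 3528z = -1826916.
Substituting P_4: (32340)x + (-1665216) = -1826916, so x = -5.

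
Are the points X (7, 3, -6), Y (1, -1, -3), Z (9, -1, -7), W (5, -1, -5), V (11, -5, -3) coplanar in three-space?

The plane through X, Y, Z has normal n = XY × XZ = (16, 0, 32) and equation n·P = -80.
Checking the remaining points: n·W = -80, n·V = 80.
Since n·V = 80 ≠ -80, V is off the plane and the points are not all coplanar.

No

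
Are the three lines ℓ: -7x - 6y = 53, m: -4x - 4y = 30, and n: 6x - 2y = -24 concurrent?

No

The three lines meet at one point iff the augmented coefficient matrix [aᵢ bᵢ cᵢ] has rank < 3, i.e. its determinant vanishes.
Here the determinant is 100.
Nonzero, so no common point exists.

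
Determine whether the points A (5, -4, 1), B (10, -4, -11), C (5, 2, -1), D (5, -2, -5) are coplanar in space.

No

A normal to the plane through A, B, C is n = AB × AC = (72, 10, 30).
The plane has equation n·P = 350. For D: n·D = 190.
190 ≠ 350, so D is off the plane.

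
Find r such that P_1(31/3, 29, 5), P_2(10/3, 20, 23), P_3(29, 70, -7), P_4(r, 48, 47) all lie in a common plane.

10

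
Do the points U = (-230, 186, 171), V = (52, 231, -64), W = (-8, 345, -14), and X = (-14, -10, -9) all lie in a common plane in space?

Yes

A normal to the plane through U, V, W is n = UV × UW = (29040, 0, 34848).
The plane has equation n·P = -720192. For X: n·X = -720192.
Equal, so X lies in the plane and all four are coplanar.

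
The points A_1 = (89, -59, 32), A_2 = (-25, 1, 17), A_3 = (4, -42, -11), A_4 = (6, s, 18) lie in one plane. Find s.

The points are coplanar iff A_1A_2 · (A_1A_3 × A_1A_4) = 0.
Expanding, this is linear in s: (-3627)s + (-65286) = 0.
So s = -18.

-18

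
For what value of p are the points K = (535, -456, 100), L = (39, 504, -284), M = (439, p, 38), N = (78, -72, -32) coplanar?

-298

The points are coplanar iff KL · (KM × KN) = 0.
Expanding, this is linear in p: (-110016)p + (-32784768) = 0.
So p = -298.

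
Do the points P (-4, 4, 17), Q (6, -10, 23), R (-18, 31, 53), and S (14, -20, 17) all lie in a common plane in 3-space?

No

A normal to the plane through P, Q, R is n = PQ × PR = (-666, -444, 74).
The plane has equation n·X = 2146. For S: n·S = 814.
814 ≠ 2146, so S is off the plane.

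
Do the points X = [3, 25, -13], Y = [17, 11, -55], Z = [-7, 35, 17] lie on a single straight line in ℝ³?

XY = (14, -14, -42), XZ = (-10, 10, 30).
XY × XZ = (0, 0, 0).
The cross product vanishes, so the three points are collinear.

Yes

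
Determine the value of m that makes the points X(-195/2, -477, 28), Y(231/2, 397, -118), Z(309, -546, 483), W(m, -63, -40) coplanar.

Normal to plane XYZ: n = (387596, -156264, -369978); plane equation n·P = 26387934.
Requiring n·W = 26387934: (387596)m + (24643752) = 26387934.
So m = 9/2.

9/2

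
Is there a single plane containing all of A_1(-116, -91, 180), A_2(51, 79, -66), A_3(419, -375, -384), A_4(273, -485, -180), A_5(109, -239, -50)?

No

The plane through A_1, A_2, A_3 has normal n = A_1A_2 × A_1A_3 = (-165744, -37422, -138378) and equation n·P = -2276334.
Checking the remaining points: n·A_4 = -2190402, n·A_5 = -2203338.
Since n·A_4 = -2190402 ≠ -2276334, A_4 is off the plane and the points are not all coplanar.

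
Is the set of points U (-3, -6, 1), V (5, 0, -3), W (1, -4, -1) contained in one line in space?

UV = (8, 6, -4), UW = (4, 2, -2).
Comparing components 2 and 3: (6)(-2) − (-4)(2) = -4 ≠ 0, so UV and UW are not parallel and the points are not collinear.

No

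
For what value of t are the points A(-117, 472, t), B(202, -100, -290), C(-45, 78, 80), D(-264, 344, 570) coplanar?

700

Coplanarity ⇔ det[AB; AC; AD] = 0.
Expanding, this is linear in t: (26720)t + (-18704000) = 0.
So t = 700.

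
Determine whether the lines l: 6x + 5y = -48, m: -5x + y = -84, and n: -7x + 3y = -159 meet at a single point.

No

Lines aᵢx + bᵢy = cᵢ with pairwise distinct directions are concurrent exactly when det[aᵢ bᵢ cᵢ] = 0.
Here the determinant is -93.
Nonzero, so no common point exists.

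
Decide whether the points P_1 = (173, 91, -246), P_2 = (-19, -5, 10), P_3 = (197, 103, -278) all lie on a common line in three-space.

P_1P_2 = (-192, -96, 256), P_1P_3 = (24, 12, -32).
Each component of P_1P_3 is -1/8 times the corresponding component of P_1P_2, so P_1P_3 = -1/8·P_1P_2 and the points are collinear.

Yes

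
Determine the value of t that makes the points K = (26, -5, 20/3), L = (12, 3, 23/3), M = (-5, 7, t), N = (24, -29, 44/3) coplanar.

Normal to plane KLN: n = (88, 110, 352); plane equation n·P = 12254/3.
Requiring n·M = 12254/3: (352)t + (330) = 12254/3.
So t = 32/3.

32/3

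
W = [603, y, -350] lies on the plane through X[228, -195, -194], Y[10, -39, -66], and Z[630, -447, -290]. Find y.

The plane through X, Y, Z has equation 17280x + 30528y − 7776z = -504576.
Substituting W: (30528)y + (13141440) = -504576, so y = -447.

-447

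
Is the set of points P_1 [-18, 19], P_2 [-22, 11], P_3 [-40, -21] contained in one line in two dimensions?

No

P_1P_2 = (-4, -8), P_1P_3 = (-22, -40).
det[P_1P_2; P_1P_3] = (-4)(-40) − (-8)(-22) = -16.
The determinant is nonzero, so they are not collinear.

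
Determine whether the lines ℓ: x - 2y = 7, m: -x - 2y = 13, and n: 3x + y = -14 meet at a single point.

Lines aᵢx + bᵢy = cᵢ with pairwise distinct directions are concurrent exactly when det[aᵢ bᵢ cᵢ] = 0.
Here the determinant is 0.
It vanishes, so the lines are concurrent at (-3, -5).

Yes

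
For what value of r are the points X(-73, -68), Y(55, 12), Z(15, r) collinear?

-13

Collinearity: (Z − X) must be parallel to (Y − X) = (128, 80).
Cross-multiplying the components: (r − (-68))·(128) = (88)·(80).
Solving gives r = -13.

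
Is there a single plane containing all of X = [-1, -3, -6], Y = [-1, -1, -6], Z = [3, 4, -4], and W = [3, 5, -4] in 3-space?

The four points are coplanar iff the 3×3 determinant with rows XY, XZ, XW is zero.
Rows: (0, 2, 0), (4, 7, 2), (4, 8, 2).
Expanding along the first row: (0)(-2) − (2)(0) + (0)(4) = 0.
Zero determinant ⇒ coplanar.

Yes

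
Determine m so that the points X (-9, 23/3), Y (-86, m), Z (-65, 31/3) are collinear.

Collinearity: (Y − X) must be parallel to (Z − X) = (-56, 8/3).
Cross-multiplying the components: (m − 23/3)·(-56) = (-77)·(8/3).
Solving gives m = 34/3.

34/3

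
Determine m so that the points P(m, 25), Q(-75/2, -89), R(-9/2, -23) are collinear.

39/2

Collinearity: (P − Q) must be parallel to (R − Q) = (33, 66).
Cross-multiplying the components: (m − (-75/2))·(66) = (114)·(33).
Solving gives m = 39/2.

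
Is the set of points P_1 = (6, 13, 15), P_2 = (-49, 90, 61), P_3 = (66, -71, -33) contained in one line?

P_1P_2 = (-55, 77, 46), P_1P_3 = (60, -84, -48).
P_1P_2 × P_1P_3 = (168, 120, 0).
The cross product is nonzero, so the points do not lie on one line.

No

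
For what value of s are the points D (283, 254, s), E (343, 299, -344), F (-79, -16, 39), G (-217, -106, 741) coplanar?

-299

Coplanarity ⇔ det[DE; DF; DG] = 0.
Expanding, this is linear in s: (5490)s + (1641510) = 0.
So s = -299.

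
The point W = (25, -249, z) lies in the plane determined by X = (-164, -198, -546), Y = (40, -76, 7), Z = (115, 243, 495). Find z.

A normal to the plane is n = XY × XZ = (-116871, -58077, 55926).
W lies in the plane iff n · XW = 0.
This gives (55926)z + (11408904) = 0, so z = -204.

-204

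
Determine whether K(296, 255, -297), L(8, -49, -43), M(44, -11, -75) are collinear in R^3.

KL = (-288, -304, 254), KM = (-252, -266, 222).
KL × KM = (76, -72, 0).
The cross product is nonzero, so the points do not lie on one line.

No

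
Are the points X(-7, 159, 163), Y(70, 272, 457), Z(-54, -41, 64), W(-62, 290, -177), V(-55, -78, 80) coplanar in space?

No

The plane through X, Y, Z has normal n = XY × XZ = (47613, -6195, -10089) and equation n·P = -2962803.
Checking the remaining points: n·W = -2962803, n·V = -2942625.
Since n·V = -2942625 ≠ -2962803, V is off the plane and the points are not all coplanar.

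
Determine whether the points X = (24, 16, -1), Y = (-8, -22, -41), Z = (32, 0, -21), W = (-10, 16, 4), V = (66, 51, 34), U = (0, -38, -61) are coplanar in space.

Yes

The plane through X, Y, Z has normal n = XY × XZ = (120, -960, 816) and equation n·P = -13296.
Checking the remaining points: n·W = -13296, n·V = -13296, n·U = -13296.
All equal -13296, so all 6 points lie in one plane.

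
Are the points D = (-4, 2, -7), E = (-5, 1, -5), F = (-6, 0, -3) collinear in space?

DE = (-1, -1, 2), DF = (-2, -2, 4).
Each component of DF is 2 times the corresponding component of DE, so DF = 2·DE and the points are collinear.

Yes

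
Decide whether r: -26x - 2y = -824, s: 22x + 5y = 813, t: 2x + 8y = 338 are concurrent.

Yes

Intersecting r and s: solving the 2×2 system gives (x, y) = (29, 35).
Substitute into t: (2)(29) + (8)(35) = 338.
This equals 338, so (29, 35) lies on all three lines and they are concurrent.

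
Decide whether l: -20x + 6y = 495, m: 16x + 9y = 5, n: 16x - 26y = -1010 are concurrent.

The three lines meet at one point iff the augmented coefficient matrix [aᵢ bᵢ cᵢ] has rank < 3, i.e. its determinant vanishes.
Here the determinant is -560.
Nonzero, so no common point exists.

No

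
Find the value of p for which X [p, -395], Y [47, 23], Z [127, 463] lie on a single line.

Collinearity: (X − Y) must be parallel to (Z − Y) = (80, 440).
Cross-multiplying the components: (p − 47)·(440) = (-418)·(80).
Solving gives p = -29.

-29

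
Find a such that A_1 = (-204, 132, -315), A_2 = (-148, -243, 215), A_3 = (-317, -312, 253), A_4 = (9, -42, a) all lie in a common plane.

-7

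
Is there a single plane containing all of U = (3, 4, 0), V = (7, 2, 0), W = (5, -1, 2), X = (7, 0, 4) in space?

No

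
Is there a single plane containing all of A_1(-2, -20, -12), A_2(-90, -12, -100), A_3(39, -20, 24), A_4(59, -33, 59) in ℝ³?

A normal to the plane through A_1, A_2, A_3 is n = A_1A_2 × A_1A_3 = (288, -440, -328).
The plane has equation n·P = 12160. For A_4: n·A_4 = 12160.
Equal, so A_4 lies in the plane and all four are coplanar.

Yes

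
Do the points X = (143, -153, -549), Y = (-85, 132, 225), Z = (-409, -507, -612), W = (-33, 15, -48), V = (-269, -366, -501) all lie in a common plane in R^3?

The plane through X, Y, Z has normal n = XY × XZ = (256041, -441612, 238032) and equation n·P = -26499069.
Checking the remaining points: n·W = -26499069, n·V = -26499069.
All equal -26499069, so all 5 points lie in one plane.

Yes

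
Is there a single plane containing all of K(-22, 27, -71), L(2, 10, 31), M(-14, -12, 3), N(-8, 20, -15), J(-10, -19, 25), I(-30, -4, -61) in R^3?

The plane through K, L, M has normal n = KL × KM = (2720, -960, -800) and equation n·P = -28960.
Checking the remaining points: n·N = -28960, n·J = -28960, n·I = -28960.
All equal -28960, so all 6 points lie in one plane.

Yes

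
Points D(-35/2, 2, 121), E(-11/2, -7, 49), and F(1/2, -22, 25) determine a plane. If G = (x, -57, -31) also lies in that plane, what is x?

29/2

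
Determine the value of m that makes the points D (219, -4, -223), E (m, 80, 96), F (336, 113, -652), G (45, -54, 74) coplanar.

Normal to plane DFG: n = (13299, 39897, 14508); plane equation n·P = -482391.
Requiring n·E = -482391: (13299)m + (4584528) = -482391.
So m = -381.

-381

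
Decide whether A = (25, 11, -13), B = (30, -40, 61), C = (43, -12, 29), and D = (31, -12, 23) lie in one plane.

No

With A as base: AB = (5, -51, 74), AC = (18, -23, 42), AD = (6, -23, 36).
AC × AD = (138, -396, -276).
AB · (AC × AD) = 462.
Since 462 ≠ 0, the four points are not coplanar.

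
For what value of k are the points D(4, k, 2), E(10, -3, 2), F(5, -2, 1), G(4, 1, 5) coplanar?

-1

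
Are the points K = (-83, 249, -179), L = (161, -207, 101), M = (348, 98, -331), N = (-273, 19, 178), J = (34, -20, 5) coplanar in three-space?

No

The plane through K, L, M has normal n = KL × KM = (111592, 157768, 159692) and equation n·P = 1437228.
Checking the remaining points: n·N = 958152, n·J = 1437228.
Since n·N = 958152 ≠ 1437228, N is off the plane and the points are not all coplanar.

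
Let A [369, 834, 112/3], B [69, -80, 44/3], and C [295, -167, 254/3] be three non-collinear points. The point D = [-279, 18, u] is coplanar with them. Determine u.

The plane through A, B, C has equation −65952x + (47632/3)y + 232664z = -7225408/3.
Substituting D: (232664)u + (18686400) = -7225408/3, so u = -272/3.

-272/3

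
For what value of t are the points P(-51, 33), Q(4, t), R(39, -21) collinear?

Collinearity: (Q − P) must be parallel to (R − P) = (90, -54).
Cross-multiplying the components: (t − 33)·(90) = (55)·(-54).
Solving gives t = 0.

0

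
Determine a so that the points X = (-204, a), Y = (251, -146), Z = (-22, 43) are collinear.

169

Collinearity: (X − Y) must be parallel to (Z − Y) = (-273, 189).
Cross-multiplying the components: (a − (-146))·(-273) = (-455)·(189).
Solving gives a = 169.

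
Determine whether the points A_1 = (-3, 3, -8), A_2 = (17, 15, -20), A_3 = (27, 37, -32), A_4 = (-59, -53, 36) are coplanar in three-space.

The four points are coplanar iff the 3×3 determinant with rows A_1A_2, A_1A_3, A_1A_4 is zero.
Rows: (20, 12, -12), (30, 34, -24), (-56, -56, 44).
Expanding along the first row: (20)(152) − (12)(-24) + (-12)(224) = 640.
Nonzero ⇒ not coplanar.

No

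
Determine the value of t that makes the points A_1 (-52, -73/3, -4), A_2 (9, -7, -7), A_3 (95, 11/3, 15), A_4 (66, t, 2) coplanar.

3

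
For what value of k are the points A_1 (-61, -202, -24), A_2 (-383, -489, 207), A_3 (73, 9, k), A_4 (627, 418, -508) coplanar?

Coplanarity ⇔ det[A_1A_2; A_1A_3; A_1A_4] = 0.
Expanding, this is linear in k: (2184)k + (-19656) = 0.
So k = 9.

9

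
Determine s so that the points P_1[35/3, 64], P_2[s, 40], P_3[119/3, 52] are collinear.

Collinearity: (P_2 − P_1) must be parallel to (P_3 − P_1) = (28, -12).
Cross-multiplying the components: (s − 35/3)·(-12) = (-24)·(28).
Solving gives s = 203/3.

203/3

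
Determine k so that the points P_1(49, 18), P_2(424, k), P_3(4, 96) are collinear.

The three points are collinear iff det[P_1P_2; P_1P_3] = 0.
This determinant is linear in k: (45)k + (28440) = 0, so k = -632.

-632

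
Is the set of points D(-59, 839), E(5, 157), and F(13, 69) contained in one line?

DE = (64, -682), DF = (72, -770).
If collinear, DF would be a scalar multiple of DE. But (64)·(-770) ≠ (-682)·(72) (difference -176), so they are not parallel; the points are not collinear.

No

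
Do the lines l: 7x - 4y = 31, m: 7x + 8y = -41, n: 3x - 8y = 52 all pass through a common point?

Intersecting l and m: solving the 2×2 system gives (x, y) = (1, -6).
Substitute into n: (3)(1) + (-8)(-6) = 51.
But n requires 52 ≠ 51, so the three lines have no common point.

No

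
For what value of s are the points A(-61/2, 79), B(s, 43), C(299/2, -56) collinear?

Collinearity: (B − A) must be parallel to (C − A) = (180, -135).
Cross-multiplying the components: (s − (-61/2))·(-135) = (-36)·(180).
Solving gives s = 35/2.

35/2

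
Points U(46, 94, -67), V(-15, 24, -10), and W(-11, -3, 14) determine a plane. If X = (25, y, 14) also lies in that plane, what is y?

0

The plane through U, V, W has equation −141x + 1692y + 1927z = 23453.
Substituting X: (1692)y + (23453) = 23453, so y = 0.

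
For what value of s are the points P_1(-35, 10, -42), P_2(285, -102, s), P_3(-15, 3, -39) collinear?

Collinearity requires P_1P_2 × P_1P_3 = 0; each component is linear in s.
The x-component gives (7)s + (-42) = 0, so s = 6.
The remaining components then also vanish.

6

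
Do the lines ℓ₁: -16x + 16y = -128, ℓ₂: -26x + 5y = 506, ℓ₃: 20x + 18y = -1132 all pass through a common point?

Yes

Intersecting ℓ₁ and ℓ₂: solving the 2×2 system gives (x, y) = (-26, -34).
Substitute into ℓ₃: (20)(-26) + (18)(-34) = -1132.
This equals -1132, so (-26, -34) lies on all three lines and they are concurrent.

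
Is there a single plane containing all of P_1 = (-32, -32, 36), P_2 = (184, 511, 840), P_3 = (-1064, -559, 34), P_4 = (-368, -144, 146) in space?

With P_1 as base: P_1P_2 = (216, 543, 804), P_1P_3 = (-1032, -527, -2), P_1P_4 = (-336, -112, 110).
P_1P_3 × P_1P_4 = (-58194, 114192, -61488).
P_1P_2 · (P_1P_3 × P_1P_4) = 0.
The scalar triple product vanishes, so the four points are coplanar.

Yes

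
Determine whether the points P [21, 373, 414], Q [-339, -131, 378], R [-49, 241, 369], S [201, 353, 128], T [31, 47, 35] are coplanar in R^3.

The plane through P, Q, R has normal n = PQ × PR = (17928, -13680, 12240) and equation n·X = 341208.
Checking the remaining points: n·S = 341208, n·T = 341208.
All equal 341208, so all 5 points lie in one plane.

Yes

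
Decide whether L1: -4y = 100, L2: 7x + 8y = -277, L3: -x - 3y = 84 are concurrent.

No

Lines aᵢx + bᵢy = cᵢ with pairwise distinct directions are concurrent exactly when det[aᵢ bᵢ cᵢ] = 0.
Here the determinant is -56.
Nonzero, so no common point exists.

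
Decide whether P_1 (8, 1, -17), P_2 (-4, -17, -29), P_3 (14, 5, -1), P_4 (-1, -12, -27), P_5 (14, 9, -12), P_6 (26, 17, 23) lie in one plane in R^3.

The plane through P_1, P_2, P_3 has normal n = P_1P_2 × P_1P_3 = (-240, 120, 60) and equation n·P = -2820.
Checking the remaining points: n·P_4 = -2820, n·P_5 = -3000, n·P_6 = -2820.
Since n·P_5 = -3000 ≠ -2820, P_5 is off the plane and the points are not all coplanar.

No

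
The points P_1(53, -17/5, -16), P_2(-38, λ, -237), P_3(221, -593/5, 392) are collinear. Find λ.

59

Collinearity requires P_1P_2 × P_1P_3 = 0; each component is linear in λ.
The x-component gives (408)λ + (-24072) = 0, so λ = 59.
The remaining components then also vanish.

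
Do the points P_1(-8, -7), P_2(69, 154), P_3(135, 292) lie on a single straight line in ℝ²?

P_1P_2 = (77, 161), P_1P_3 = (143, 299).
Twice the signed area of △P_1P_2P_3 is (77)(299) − (161)(143) = 0.
The triangle is degenerate (zero area), so the points are collinear.

Yes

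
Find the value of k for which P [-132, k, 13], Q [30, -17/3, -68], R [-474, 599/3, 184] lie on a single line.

Collinearity requires PQ × PR = 0; each component is linear in k.
The x-component gives (-252)k + (15204) = 0, so k = 181/3.
The remaining components then also vanish.

181/3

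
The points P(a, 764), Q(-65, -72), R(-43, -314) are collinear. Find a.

The three points are collinear iff det[PQ; PR] = 0.
This determinant is linear in a: (242)a + (34122) = 0, so a = -141.

-141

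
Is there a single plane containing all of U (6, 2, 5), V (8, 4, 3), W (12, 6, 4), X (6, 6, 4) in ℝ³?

With U as base: UV = (2, 2, -2), UW = (6, 4, -1), UX = (0, 4, -1).
UW × UX = (0, 6, 24).
UV · (UW × UX) = -36.
Since -36 ≠ 0, the four points are not coplanar.

No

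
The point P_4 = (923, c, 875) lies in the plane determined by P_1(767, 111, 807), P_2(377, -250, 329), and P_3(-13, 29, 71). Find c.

-103

Coplanarity requires P_1P_2 · (P_1P_3 × P_1P_4) = 0.
P_1P_2 = (-390, -361, -478), P_1P_3 = (-780, -82, -736); the triple product is linear in c with coefficient 85800 and constant term 8837400.
Setting it to zero: c = -103.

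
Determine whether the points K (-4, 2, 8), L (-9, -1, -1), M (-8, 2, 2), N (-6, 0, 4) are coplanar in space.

Yes

With K as base: KL = (-5, -3, -9), KM = (-4, 0, -6), KN = (-2, -2, -4).
KM × KN = (-12, -4, 8).
KL · (KM × KN) = 0.
The scalar triple product vanishes, so the four points are coplanar.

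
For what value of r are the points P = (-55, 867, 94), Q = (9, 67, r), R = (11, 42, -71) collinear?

-66

Direction PR = (66, -825, -165). From the x-coordinate of Q, the parameter along the line is τ = (9 − (-55))/66 = 32/33.
Then r = 94 + 32/33·(-165) = -66.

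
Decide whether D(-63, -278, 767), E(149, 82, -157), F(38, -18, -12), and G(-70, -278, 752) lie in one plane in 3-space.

Yes

The four points are coplanar iff the 3×3 determinant with rows DE, DF, DG is zero.
Rows: (212, 360, -924), (101, 260, -779), (-7, 0, -15).
Expanding along the first row: (212)(-3900) − (360)(-6968) + (-924)(1820) = 0.
Zero determinant ⇒ coplanar.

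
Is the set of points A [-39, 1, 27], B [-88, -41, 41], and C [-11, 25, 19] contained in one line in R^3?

Yes

AB = (-49, -42, 14), AC = (28, 24, -8).
AB × AC = (0, 0, 0).
The cross product vanishes, so the three points are collinear.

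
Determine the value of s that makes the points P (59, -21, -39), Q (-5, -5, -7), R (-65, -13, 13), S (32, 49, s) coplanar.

2

Normal to plane PQR: n = (576, -640, 1472); plane equation n·X = -9984.
Requiring n·S = -9984: (1472)s + (-12928) = -9984.
So s = 2.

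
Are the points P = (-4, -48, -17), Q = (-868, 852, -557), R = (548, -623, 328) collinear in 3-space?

Yes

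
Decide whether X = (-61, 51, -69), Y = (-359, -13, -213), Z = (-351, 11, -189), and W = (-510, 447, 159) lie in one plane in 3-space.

The four points are coplanar iff the 3×3 determinant with rows XY, XZ, XW is zero.
Rows: (-298, -64, -144), (-290, -40, -120), (-449, 396, 228).
Expanding along the first row: (-298)(38400) − (-64)(-120000) + (-144)(-132800) = 0.
Zero determinant ⇒ coplanar.

Yes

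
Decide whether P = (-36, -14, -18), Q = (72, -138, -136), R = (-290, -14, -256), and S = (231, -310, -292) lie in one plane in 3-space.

No

The four points are coplanar iff the 3×3 determinant with rows PQ, PR, PS is zero.
Rows: (108, -124, -118), (-254, 0, -238), (267, -296, -274).
Expanding along the first row: (108)(-70448) − (-124)(133142) + (-118)(75184) = 29512.
Nonzero ⇒ not coplanar.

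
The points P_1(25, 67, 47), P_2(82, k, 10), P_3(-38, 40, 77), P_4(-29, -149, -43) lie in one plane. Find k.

75

The points are coplanar iff P_1P_2 · (P_1P_3 × P_1P_4) = 0.
Expanding, this is linear in k: (-7290)k + (546750) = 0.
So k = 75.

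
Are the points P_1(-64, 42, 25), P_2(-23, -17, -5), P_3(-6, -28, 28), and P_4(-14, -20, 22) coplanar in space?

Yes

With P_1 as base: P_1P_2 = (41, -59, -30), P_1P_3 = (58, -70, 3), P_1P_4 = (50, -62, -3).
P_1P_3 × P_1P_4 = (396, 324, -96).
P_1P_2 · (P_1P_3 × P_1P_4) = 0.
The scalar triple product vanishes, so the four points are coplanar.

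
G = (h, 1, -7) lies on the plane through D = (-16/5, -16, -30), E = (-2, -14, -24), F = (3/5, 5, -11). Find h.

7/5

A normal to the plane is n = DE × DF = (-88, 0, 88/5).
G lies in the plane iff n · DG = 0.
This gives (-88)h + (616/5) = 0, so h = 7/5.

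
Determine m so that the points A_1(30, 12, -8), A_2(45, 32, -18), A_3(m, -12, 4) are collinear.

12

Direction A_1A_2 = (15, 20, -10). From the y-coordinate of A_3, the parameter along the line is τ = (-12 − 12)/20 = -6/5.
Then m = 30 + (-6/5)·(15) = 12.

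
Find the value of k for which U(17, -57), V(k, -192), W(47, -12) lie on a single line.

-73

The three points are collinear iff det[UV; UW] = 0.
This determinant is linear in k: (45)k + (3285) = 0, so k = -73.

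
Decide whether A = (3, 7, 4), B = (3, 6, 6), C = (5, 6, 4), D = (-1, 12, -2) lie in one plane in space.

A normal to the plane through A, B, C is n = AB × AC = (2, 4, 2).
The plane has equation n·P = 42. For D: n·D = 42.
Equal, so D lies in the plane and all four are coplanar.

Yes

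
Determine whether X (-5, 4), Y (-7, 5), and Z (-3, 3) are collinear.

XY = (-2, 1), XZ = (2, -1).
Twice the signed area of △XYZ is (-2)(-1) − (1)(2) = 0.
The triangle is degenerate (zero area), so the points are collinear.

Yes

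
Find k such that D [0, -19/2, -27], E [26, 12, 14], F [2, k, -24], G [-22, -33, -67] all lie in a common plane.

-8

Normal to plane DEG: n = (207/2, 138, -138); plane equation n·P = 2415.
Requiring n·F = 2415: (138)k + (3519) = 2415.
So k = -8.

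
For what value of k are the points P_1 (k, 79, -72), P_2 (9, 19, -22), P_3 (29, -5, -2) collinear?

Direction P_2P_3 = (20, -24, 20). From the y-coordinate of P_1, the parameter along the line is τ = (79 − 19)/(-24) = -5/2.
Then k = 9 + (-5/2)·(20) = -41.

-41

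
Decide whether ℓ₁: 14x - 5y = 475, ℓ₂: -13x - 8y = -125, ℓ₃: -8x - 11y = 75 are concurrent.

Yes

Intersecting ℓ₁ and ℓ₂: solving the 2×2 system gives (x, y) = (25, -25).
Substitute into ℓ₃: (-8)(25) + (-11)(-25) = 75.
This equals 75, so (25, -25) lies on all three lines and they are concurrent.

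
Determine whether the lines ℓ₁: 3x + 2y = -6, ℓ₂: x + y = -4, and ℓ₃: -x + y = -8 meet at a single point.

Yes

Intersecting ℓ₁ and ℓ₂: solving the 2×2 system gives (x, y) = (2, -6).
Substitute into ℓ₃: (-1)(2) + (1)(-6) = -8.
This equals -8, so (2, -6) lies on all three lines and they are concurrent.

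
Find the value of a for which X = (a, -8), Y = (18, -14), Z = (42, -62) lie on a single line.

15

The three points are collinear iff det[XY; XZ] = 0.
This determinant is linear in a: (48)a + (-720) = 0, so a = 15.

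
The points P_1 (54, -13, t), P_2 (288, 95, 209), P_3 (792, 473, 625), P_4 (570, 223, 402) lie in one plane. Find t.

The points are coplanar iff P_1P_2 · (P_1P_3 × P_1P_4) = 0.
Expanding, this is linear in t: (42084)t + (-2020032) = 0.
So t = 48.

48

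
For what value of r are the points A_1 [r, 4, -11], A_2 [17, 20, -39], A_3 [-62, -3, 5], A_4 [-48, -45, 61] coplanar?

-21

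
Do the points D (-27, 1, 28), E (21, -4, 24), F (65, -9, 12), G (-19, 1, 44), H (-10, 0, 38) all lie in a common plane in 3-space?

No

The plane through D, E, F has normal n = DE × DF = (40, 400, -20) and equation n·P = -1240.
Checking the remaining points: n·G = -1240, n·H = -1160.
Since n·H = -1160 ≠ -1240, H is off the plane and the points are not all coplanar.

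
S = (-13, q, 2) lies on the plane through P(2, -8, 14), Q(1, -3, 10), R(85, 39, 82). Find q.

-17

A normal to the plane is n = PQ × PR = (528, -264, -462).
S lies in the plane iff n · PS = 0.
This gives (-264)q + (-4488) = 0, so q = -17.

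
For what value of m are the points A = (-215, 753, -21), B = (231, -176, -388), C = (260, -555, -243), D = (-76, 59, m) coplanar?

Normal to plane ABC: n = (-273798, -75313, -142093); plane equation n·P = 5139834.
Requiring n·D = 5139834: (-142093)m + (16365181) = 5139834.
So m = 79.

79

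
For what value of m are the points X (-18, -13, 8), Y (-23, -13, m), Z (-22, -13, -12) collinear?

-17

Collinearity requires XY × XZ = 0; each component is linear in m.
The y-component gives (-4)m + (-68) = 0, so m = -17.
The remaining components then also vanish.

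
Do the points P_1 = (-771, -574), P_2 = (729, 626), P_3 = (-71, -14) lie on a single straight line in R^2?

P_1P_2 = (1500, 1200), P_1P_3 = (700, 560).
det[P_1P_2; P_1P_3] = (1500)(560) − (1200)(700) = 0.
The determinant is zero, so the points are collinear.

Yes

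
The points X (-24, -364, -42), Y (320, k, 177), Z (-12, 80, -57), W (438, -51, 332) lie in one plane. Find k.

Normal to plane XZW: n = (170751, -11418, -201372); plane equation n·P = 8515752.
Requiring n·Y = 8515752: (-11418)k + (18997476) = 8515752.
So k = 918.

918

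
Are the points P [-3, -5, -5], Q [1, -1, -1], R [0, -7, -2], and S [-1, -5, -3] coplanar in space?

Yes

A normal to the plane through P, Q, R is n = PQ × PR = (20, 0, -20).
The plane has equation n·X = 40. For S: n·S = 40.
Equal, so S lies in the plane and all four are coplanar.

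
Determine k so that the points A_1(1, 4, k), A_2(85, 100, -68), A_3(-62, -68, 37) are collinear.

Collinearity requires A_1A_2 × A_1A_3 = 0; each component is linear in k.
The x-component gives (-168)k + (-1344) = 0, so k = -8.
The remaining components then also vanish.

-8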